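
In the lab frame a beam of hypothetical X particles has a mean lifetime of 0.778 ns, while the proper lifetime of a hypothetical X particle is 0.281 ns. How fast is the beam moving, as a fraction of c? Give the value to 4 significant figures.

β ≈ 0.9325

γ = Δt/τ₀ = 0.778/0.281 = 2.76868
β = √(1 − 1/γ²) = √(1 − 1/2.76868²) = 0.9325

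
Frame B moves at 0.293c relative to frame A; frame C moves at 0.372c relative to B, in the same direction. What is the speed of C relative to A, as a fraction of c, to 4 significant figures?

Compose boost 2: (0.372 + 0.293)/(1 + 0.372×0.293) = 0.6650/1.10900 = 0.5996

u ≈ 0.5996c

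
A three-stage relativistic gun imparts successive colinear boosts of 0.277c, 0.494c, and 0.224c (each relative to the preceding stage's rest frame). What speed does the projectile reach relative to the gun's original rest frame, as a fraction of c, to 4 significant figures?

Compose boost 2: (0.494 + 0.277)/(1 + 0.494×0.277) = 0.7710/1.13684 = 0.678197
Compose boost 3: (0.224 + 0.678197)/(1 + 0.224×0.678197) = 0.902197/1.15192 = 0.7832

u ≈ 0.7832c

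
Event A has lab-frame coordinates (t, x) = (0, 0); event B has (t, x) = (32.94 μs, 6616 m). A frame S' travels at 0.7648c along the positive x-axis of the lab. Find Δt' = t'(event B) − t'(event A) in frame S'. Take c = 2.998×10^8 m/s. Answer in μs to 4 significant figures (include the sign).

γ = 1/√(1 − 0.7648²) = 1.55215
Δt' = γ(Δt − vΔx/c²) = 1.55215 × (32.94 μs − 0.7648×6616 m / (2.998×10^8 m/s))
= 1.55215 × (16.0624 μs) = 24.93 μs

Δt' ≈ 24.93 μs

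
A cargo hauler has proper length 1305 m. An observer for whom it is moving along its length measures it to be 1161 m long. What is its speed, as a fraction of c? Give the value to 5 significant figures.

γ = L₀/L = 1305/1161 = 1.124031
β = √(1 − 1/γ²) = 0.45663

β ≈ 0.45663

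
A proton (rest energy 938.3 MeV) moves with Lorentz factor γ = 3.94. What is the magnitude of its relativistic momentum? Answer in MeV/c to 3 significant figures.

p ≈ 3580 MeV/c

β = √(1 − 1/γ²) = √(1 − 1/3.94²) = 0.96725
p = γβm₀c = 3.94 × 0.96725 × 938.3 MeV/c = 3580 MeV/c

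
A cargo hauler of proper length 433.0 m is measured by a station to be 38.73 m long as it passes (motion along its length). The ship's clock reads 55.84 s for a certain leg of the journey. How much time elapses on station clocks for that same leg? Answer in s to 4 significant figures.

Δt ≈ 624.3 s

Length contraction ⇒ γ = L₀/L = 433.0/38.73 = 11.1800
Time dilation: Δt = γτ₀ = 11.1800 × 55.84 s = 624.3 s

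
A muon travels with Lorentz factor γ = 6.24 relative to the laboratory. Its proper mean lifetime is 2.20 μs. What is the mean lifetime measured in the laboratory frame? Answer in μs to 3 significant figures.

γ = 6.24 (given)
Time dilation: Δt = γτ₀ = 6.24 × 2.20 μs = 13.7 μs

Δt ≈ 13.7 μs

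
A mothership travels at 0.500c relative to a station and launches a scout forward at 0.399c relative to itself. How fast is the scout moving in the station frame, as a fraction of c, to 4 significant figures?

u ≈ 0.7495c

Compose boost 2: (0.399 + 0.500)/(1 + 0.399×0.500) = 0.8990/1.19950 = 0.7495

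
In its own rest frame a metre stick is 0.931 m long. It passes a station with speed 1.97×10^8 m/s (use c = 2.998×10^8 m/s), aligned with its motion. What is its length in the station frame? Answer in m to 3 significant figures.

β = v/c = 1.97×10^8 / 2.998×10^8 = 0.65710
γ = 1/√(1 − 0.65710²) = 1.3266
Length contraction: L = L₀/γ = 0.931/1.3266 = 0.702 m

L ≈ 0.702 m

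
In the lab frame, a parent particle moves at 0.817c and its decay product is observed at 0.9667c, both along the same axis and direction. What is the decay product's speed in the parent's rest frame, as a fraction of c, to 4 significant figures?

Inverse velocity addition: u' = (u − v)/(1 − uv/c²)
= (0.9667 − 0.817)/(1 − 0.9667×0.817) = 0.1497/0.210206 = 0.7122

u' ≈ 0.7122c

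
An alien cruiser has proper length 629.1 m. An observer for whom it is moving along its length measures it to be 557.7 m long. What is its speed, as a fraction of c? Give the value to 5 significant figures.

γ = L₀/L = 629.1/557.7 = 1.128026
β = √(1 − 1/γ²) = 0.46272

β ≈ 0.46272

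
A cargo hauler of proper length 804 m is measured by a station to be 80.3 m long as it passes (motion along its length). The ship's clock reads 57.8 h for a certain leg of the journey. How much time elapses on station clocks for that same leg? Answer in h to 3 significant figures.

Length contraction ⇒ γ = L₀/L = 804/80.3 = 10.012
Time dilation: Δt = γτ₀ = 10.012 × 57.8 h = 579 h

Δt ≈ 579 h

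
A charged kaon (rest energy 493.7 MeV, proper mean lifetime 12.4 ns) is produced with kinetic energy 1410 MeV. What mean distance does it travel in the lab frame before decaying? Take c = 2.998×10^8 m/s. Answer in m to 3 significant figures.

γ = 1 + K/(m₀c²) = 1 + 1410/493.7 = 3.8560
β = √(1 − 1/γ²) = 0.96579
Dilated lifetime: γτ₀ = 3.8560 × 12.4 ns = 47.814 ns
d = βc·γτ₀ = 0.96579 × (2.998×10^8 m/s) × 4.7814×10^-8 s = 13.8 m

d ≈ 13.8 m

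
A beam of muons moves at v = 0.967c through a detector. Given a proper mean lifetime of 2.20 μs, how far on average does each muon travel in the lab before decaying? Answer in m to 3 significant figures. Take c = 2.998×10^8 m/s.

d ≈ 2500 m

γ = 1/√(1 − 0.967²) = 3.9250
Dilated lifetime: Δt = γτ₀ = 3.9250 × 2.20 μs = 8.6350 μs
d = vΔt = 0.967c × 8.6350 μs = 2.8991×10^8 m/s × 8.6350×10^-6 s = 2500 m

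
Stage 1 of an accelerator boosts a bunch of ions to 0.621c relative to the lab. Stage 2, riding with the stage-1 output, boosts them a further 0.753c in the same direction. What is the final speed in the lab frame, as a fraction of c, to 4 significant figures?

u ≈ 0.9362c

Compose boost 2: (0.753 + 0.621)/(1 + 0.753×0.621) = 1.374/1.46761 = 0.9362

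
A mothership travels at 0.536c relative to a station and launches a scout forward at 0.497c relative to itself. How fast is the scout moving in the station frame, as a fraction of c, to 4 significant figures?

u ≈ 0.8157c

Compose boost 2: (0.497 + 0.536)/(1 + 0.497×0.536) = 1.033/1.26639 = 0.8157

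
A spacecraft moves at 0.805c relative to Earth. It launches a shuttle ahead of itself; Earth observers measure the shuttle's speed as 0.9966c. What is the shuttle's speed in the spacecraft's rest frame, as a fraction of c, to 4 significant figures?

u' ≈ 0.9690c

Inverse velocity addition: u' = (u − v)/(1 − uv/c²)
= (0.9966 − 0.805)/(1 − 0.9966×0.805) = 0.1916/0.197737 = 0.9690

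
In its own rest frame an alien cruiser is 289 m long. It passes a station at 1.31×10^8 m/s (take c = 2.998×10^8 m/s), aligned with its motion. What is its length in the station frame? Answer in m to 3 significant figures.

L ≈ 260 m

β = v/c = 1.31×10^8 / 2.998×10^8 = 0.43696
γ = 1/√(1 − 0.43696²) = 1.1118
Length contraction: L = L₀/γ = 289/1.1118 = 260 m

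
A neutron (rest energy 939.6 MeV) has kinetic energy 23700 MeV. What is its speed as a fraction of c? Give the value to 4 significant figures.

γ = 1 + K/(m₀c²) = 1 + 23700/939.6 = 26.2235
β = √(1 − 1/γ²) = 0.9993

β ≈ 0.9993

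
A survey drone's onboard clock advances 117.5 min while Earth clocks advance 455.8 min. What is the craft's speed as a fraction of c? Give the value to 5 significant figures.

γ = Δt/τ₀ = 455.8/117.5 = 3.879149
β = √(1 − 1/γ²) = √(1 − 1/3.879149²) = 0.96620

β ≈ 0.96620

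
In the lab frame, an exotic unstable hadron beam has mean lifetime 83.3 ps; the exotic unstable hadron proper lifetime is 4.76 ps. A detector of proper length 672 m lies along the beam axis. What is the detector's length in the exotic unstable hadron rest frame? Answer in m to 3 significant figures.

L ≈ 38.4 m

Time dilation ⇒ γ = Δt/τ₀ = 83.3/4.76 = 17.500
Length contraction: L = L₀/γ = 672/17.500 = 38.4 m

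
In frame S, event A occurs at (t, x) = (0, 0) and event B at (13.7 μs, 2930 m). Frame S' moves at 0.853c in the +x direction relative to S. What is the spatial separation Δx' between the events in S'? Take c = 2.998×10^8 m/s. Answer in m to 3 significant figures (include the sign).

γ = 1/√(1 − 0.853²) = 1.9160
Δx' = γ(Δx − vΔt) = 1.9160 × (2930 m − 0.853×(2.998×10^8 m/s)×13.7×10^-6 s)
= 1.9160 × (-573.49 m) = -1100 m

Δx' ≈ -1100 m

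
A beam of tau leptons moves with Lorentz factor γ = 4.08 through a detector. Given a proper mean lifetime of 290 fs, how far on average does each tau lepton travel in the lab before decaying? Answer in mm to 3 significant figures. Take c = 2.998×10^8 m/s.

β = √(1 − 1/γ²) = √(1 − 1/4.08²) = 0.96950
Dilated lifetime: Δt = γτ₀ = 4.08 × 290 fs = 1183.2 fs
d = vΔt = 0.96950c × 1183.2 fs = 2.9066×10^8 m/s × 1.1832×10^-12 s = 0.344 mm

d ≈ 0.344 mm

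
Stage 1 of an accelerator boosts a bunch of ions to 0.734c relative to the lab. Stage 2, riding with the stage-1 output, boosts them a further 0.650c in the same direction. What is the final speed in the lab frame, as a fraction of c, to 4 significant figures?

Compose boost 2: (0.650 + 0.734)/(1 + 0.650×0.734) = 1.384/1.47710 = 0.9370

u ≈ 0.9370c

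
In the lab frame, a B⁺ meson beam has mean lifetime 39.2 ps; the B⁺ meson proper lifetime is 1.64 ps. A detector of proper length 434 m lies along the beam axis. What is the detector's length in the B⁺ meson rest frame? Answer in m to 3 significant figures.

Time dilation ⇒ γ = Δt/τ₀ = 39.2/1.64 = 23.902
Length contraction: L = L₀/γ = 434/23.902 = 18.2 m

L ≈ 18.2 m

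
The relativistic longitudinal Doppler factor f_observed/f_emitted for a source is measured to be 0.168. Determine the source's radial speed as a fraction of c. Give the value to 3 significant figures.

β ≈ 0.945

f_obs/f_src = √((1−β)/(1+β)) = 0.168  ⇒  (1−β)/(1+β) = 0.028224
β = |1 − D²|/(1 + D²) = |1 − 0.028224|/(1 + 0.028224) = 0.945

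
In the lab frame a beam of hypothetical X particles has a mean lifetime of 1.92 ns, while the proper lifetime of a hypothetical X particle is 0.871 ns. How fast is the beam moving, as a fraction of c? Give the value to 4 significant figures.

γ = Δt/τ₀ = 1.92/0.871 = 2.20436
β = √(1 − 1/γ²) = √(1 − 1/2.20436²) = 0.8912

β ≈ 0.8912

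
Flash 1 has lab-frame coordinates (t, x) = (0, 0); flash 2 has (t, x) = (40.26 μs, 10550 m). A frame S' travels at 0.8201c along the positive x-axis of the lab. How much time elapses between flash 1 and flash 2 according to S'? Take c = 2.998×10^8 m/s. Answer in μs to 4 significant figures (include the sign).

γ = 1/√(1 − 0.8201²) = 1.74758
Δt' = γ(Δt − vΔx/c²) = 1.74758 × (40.26 μs − 0.8201×10550 m / (2.998×10^8 m/s))
= 1.74758 × (11.4006 μs) = 19.92 μs

Δt' ≈ 19.92 μs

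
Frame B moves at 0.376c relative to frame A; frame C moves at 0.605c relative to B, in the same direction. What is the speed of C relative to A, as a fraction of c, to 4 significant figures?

Compose boost 2: (0.605 + 0.376)/(1 + 0.605×0.376) = 0.9810/1.22748 = 0.7992

u ≈ 0.7992c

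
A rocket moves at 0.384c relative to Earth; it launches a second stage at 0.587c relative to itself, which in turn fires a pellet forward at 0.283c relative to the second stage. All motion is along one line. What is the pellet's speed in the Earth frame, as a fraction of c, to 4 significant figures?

Compose boost 2: (0.587 + 0.384)/(1 + 0.587×0.384) = 0.9710/1.22541 = 0.792389
Compose boost 3: (0.283 + 0.792389)/(1 + 0.283×0.792389) = 1.07539/1.22425 = 0.8784

u ≈ 0.8784c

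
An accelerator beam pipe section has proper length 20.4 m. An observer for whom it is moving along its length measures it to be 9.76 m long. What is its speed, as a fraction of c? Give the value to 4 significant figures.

γ = L₀/L = 20.4/9.76 = 2.09016
β = √(1 − 1/γ²) = 0.8781

β ≈ 0.8781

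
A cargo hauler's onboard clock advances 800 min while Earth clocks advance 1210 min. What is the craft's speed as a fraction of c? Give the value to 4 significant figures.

γ = Δt/τ₀ = 1210/800 = 1.51250
β = √(1 − 1/γ²) = √(1 − 1/1.51250²) = 0.7502

β ≈ 0.7502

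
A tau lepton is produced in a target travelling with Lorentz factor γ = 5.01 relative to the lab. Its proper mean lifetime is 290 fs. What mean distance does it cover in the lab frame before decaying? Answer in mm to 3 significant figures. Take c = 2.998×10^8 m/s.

β = √(1 − 1/γ²) = √(1 − 1/5.01²) = 0.97988
Dilated lifetime: Δt = γτ₀ = 5.01 × 290 fs = 1452.9 fs
d = vΔt = 0.97988c × 1452.9 fs = 2.9377×10^8 m/s × 1.4529×10^-12 s = 0.427 mm

d ≈ 0.427 mm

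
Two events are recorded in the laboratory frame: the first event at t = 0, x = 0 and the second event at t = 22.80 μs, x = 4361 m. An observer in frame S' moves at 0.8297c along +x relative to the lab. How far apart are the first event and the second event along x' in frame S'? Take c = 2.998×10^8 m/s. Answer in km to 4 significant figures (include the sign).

Δx' ≈ -2.347 km

γ = 1/√(1 − 0.8297²) = 1.79144
Δx' = γ(Δx − vΔt) = 1.79144 × (4361 m − 0.8297×(2.998×10^8 m/s)×22.80×10^-6 s)
= 1.79144 × (-1310.36 m) = -2.347 km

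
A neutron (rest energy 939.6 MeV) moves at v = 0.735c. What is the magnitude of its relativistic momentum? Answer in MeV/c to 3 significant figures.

p ≈ 1020 MeV/c

γ = 1/√(1 − 0.735²) = 1.4748
p = γβm₀c = 1.4748 × 0.735 × 939.6 MeV/c = 1020 MeV/c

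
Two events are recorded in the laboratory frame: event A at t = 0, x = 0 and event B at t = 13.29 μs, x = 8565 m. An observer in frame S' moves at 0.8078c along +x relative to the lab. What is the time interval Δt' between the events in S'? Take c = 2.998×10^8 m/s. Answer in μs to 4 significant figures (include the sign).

Δt' ≈ -16.61 μs

γ = 1/√(1 − 0.8078²) = 1.69648
Δt' = γ(Δt − vΔx/c²) = 1.69648 × (13.29 μs − 0.8078×8565 m / (2.998×10^8 m/s))
= 1.69648 × (-9.78808 μs) = -16.61 μs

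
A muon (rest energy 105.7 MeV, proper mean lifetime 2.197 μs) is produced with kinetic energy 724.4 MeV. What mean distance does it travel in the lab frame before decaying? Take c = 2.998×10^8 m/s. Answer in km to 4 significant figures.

γ = 1 + K/(m₀c²) = 1 + 724.4/105.7 = 7.85336
β = √(1 − 1/γ²) = 0.991860
Dilated lifetime: γτ₀ = 7.85336 × 2.197 μs = 17.2538 μs
d = βc·γτ₀ = 0.991860 × (2.998×10^8 m/s) × 1.72538×10^-5 s = 5.131 km

d ≈ 5.131 km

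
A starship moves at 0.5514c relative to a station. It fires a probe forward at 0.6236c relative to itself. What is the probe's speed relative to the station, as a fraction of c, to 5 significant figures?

Relativistic velocity addition: u = (u' + v)/(1 + u'v/c²)
= (0.6236 + 0.5514)/(1 + 0.6236×0.5514) = 1.1750/1.343853 = 0.87435

u ≈ 0.87435c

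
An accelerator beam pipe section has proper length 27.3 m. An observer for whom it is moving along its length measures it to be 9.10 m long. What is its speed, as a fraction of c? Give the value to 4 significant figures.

γ = L₀/L = 27.3/9.10 = 3.00000
β = √(1 − 1/γ²) = 0.9428

β ≈ 0.9428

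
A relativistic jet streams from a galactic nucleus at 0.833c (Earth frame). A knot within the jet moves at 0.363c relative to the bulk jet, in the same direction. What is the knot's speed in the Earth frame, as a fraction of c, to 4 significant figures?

u ≈ 0.9183c

Relativistic velocity addition: u = (u' + v)/(1 + u'v/c²)
= (0.363 + 0.833)/(1 + 0.363×0.833) = 1.196/1.30238 = 0.9183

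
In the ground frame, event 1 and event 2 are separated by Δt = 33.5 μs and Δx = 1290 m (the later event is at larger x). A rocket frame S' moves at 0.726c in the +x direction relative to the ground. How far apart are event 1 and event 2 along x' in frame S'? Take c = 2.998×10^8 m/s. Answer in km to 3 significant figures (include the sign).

Δx' ≈ -8.73 km

γ = 1/√(1 − 0.726²) = 1.4541
Δx' = γ(Δx − vΔt) = 1.4541 × (1290 m − 0.726×(2.998×10^8 m/s)×33.5×10^-6 s)
= 1.4541 × (-6001.4 m) = -8.73 km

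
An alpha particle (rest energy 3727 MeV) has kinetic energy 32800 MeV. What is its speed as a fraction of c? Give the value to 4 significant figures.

γ = 1 + K/(m₀c²) = 1 + 32800/3727 = 9.80064
β = √(1 − 1/γ²) = 0.9948

β ≈ 0.9948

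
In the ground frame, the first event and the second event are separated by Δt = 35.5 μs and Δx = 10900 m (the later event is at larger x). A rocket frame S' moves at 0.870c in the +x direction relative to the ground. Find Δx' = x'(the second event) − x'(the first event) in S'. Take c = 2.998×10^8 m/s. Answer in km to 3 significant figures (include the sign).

γ = 1/√(1 − 0.870²) = 2.0282
Δx' = γ(Δx − vΔt) = 2.0282 × (10900 m − 0.870×(2.998×10^8 m/s)×35.5×10^-6 s)
= 2.0282 × (1640.7 m) = 3.33 km

Δx' ≈ 3.33 km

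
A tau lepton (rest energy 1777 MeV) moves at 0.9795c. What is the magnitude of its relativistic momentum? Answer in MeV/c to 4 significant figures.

γ = 1/√(1 − 0.9795²) = 4.96415
p = γβm₀c = 4.96415 × 0.9795 × 1777 MeV/c = 8640 MeV/c

p ≈ 8640 MeV/c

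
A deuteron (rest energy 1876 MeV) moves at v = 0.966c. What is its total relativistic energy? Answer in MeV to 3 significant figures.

γ = 1/√(1 − 0.966²) = 3.8678
E = γm₀c² = 3.8678 × 1876 MeV = 7260 MeV

E ≈ 7260 MeV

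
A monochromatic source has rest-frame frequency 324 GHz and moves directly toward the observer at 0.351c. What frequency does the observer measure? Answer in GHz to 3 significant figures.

f_obs ≈ 467 GHz

Relativistic Doppler: f_obs = f_src √((1+β)/(1−β))
= 324 × √(1.3510/0.64900) = 324 × 1.4428 = 467 GHz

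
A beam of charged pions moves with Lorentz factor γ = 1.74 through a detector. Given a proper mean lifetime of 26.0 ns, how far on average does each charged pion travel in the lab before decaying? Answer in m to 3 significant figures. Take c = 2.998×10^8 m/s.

β = √(1 − 1/γ²) = √(1 − 1/1.74²) = 0.81836
Dilated lifetime: Δt = γτ₀ = 1.74 × 26.0 ns = 45.240 ns
d = vΔt = 0.81836c × 45.240 ns = 2.4534×10^8 m/s × 4.5240×10^-8 s = 11.1 m

d ≈ 11.1 m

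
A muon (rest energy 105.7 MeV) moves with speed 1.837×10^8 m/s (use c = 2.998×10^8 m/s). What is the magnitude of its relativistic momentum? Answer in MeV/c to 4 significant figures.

β = v/c = 1.837×10^8 / 2.998×10^8 = 0.612742
γ = 1/√(1 − 0.612742²) = 1.26537
p = γβm₀c = 1.26537 × 0.612742 × 105.7 MeV/c = 81.95 MeV/c

p ≈ 81.95 MeV/c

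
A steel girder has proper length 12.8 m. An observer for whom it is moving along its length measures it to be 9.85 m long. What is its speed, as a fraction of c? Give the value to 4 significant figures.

γ = L₀/L = 12.8/9.85 = 1.29949
β = √(1 − 1/γ²) = 0.6386

β ≈ 0.6386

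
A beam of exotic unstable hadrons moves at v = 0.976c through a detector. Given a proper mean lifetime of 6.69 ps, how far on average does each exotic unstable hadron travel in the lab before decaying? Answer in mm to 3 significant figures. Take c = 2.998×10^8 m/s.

γ = 1/√(1 − 0.976²) = 4.5920
Dilated lifetime: Δt = γτ₀ = 4.5920 × 6.69 ps = 30.720 ps
d = vΔt = 0.976c × 30.720 ps = 2.9260×10^8 m/s × 3.0720×10^-11 s = 8.99 mm

d ≈ 8.99 mm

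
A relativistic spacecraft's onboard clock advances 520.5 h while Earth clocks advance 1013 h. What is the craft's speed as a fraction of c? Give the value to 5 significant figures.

β ≈ 0.85790

γ = Δt/τ₀ = 1013/520.5 = 1.946206
β = √(1 − 1/γ²) = √(1 − 1/1.946206²) = 0.85790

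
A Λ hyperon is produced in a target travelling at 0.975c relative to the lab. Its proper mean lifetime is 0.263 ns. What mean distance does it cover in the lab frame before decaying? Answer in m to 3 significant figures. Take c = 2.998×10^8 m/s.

d ≈ 0.346 m

γ = 1/√(1 − 0.975²) = 4.5004
Dilated lifetime: Δt = γτ₀ = 4.5004 × 0.263 ns = 1.1836 ns
d = vΔt = 0.975c × 1.1836 ns = 2.9230×10^8 m/s × 1.1836×10^-9 s = 0.346 m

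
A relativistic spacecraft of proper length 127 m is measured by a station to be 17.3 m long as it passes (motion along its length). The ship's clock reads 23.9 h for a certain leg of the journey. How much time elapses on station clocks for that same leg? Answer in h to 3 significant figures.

Δt ≈ 175 h

Length contraction ⇒ γ = L₀/L = 127/17.3 = 7.3410
Time dilation: Δt = γτ₀ = 7.3410 × 23.9 h = 175 h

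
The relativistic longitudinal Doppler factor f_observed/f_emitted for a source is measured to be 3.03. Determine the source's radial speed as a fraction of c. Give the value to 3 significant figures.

f_obs/f_src = √((1+β)/(1−β)) = 3.03  ⇒  (1+β)/(1−β) = 9.1809
β = |1 − D²|/(1 + D²) = |1 − 9.1809|/(1 + 9.1809) = 0.804

β ≈ 0.804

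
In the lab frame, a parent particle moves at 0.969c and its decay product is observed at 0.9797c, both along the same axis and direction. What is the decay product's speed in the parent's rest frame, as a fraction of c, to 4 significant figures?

u' ≈ 0.2112c

Inverse velocity addition: u' = (u − v)/(1 − uv/c²)
= (0.9797 − 0.969)/(1 − 0.9797×0.969) = 0.01070/0.0506707 = 0.2112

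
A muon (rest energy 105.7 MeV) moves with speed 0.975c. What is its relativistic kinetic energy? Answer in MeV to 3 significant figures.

γ = 1/√(1 − 0.975²) = 4.5004
K = (γ − 1)m₀c² = (4.5004 − 1) × 105.7 MeV = 3.5004 × 105.7 MeV = 370 MeV

K ≈ 370 MeV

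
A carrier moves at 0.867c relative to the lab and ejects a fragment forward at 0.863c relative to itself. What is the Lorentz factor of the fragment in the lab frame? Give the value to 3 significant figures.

γ ≈ 6.94

u_lab = (0.863 + 0.867)/(1 + 0.863×0.867) = 1.730/1.74822 = 0.989577
γ = 1/√(1 − 0.989577²) = 6.94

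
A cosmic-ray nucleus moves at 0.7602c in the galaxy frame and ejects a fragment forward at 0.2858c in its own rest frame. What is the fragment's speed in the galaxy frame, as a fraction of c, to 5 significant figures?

u ≈ 0.85930c

Compose boost 2: (0.2858 + 0.7602)/(1 + 0.2858×0.7602) = 1.0460/1.217265 = 0.85930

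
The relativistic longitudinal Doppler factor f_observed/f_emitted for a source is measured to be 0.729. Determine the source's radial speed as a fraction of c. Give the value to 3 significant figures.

β ≈ 0.306

f_obs/f_src = √((1−β)/(1+β)) = 0.729  ⇒  (1−β)/(1+β) = 0.53144
β = |1 − D²|/(1 + D²) = |1 − 0.53144|/(1 + 0.53144) = 0.306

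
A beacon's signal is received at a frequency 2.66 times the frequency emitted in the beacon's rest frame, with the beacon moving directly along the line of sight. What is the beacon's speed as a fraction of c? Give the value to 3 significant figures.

β ≈ 0.752

f_obs/f_src = √((1+β)/(1−β)) = 2.66  ⇒  (1+β)/(1−β) = 7.0756
β = |1 − D²|/(1 + D²) = |1 − 7.0756|/(1 + 7.0756) = 0.752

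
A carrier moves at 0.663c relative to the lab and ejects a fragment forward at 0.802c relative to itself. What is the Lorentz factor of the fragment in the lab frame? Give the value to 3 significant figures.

γ ≈ 3.43

u_lab = (0.802 + 0.663)/(1 + 0.802×0.663) = 1.465/1.53173 = 0.956437
γ = 1/√(1 − 0.956437²) = 3.43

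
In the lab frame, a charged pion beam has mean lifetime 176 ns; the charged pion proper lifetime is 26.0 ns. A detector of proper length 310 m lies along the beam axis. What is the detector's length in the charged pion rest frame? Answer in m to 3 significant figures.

Time dilation ⇒ γ = Δt/τ₀ = 176/26.0 = 6.7692
Length contraction: L = L₀/γ = 310/6.7692 = 45.8 m

L ≈ 45.8 m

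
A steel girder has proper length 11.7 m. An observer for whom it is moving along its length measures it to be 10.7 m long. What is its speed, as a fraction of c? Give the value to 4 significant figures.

γ = L₀/L = 11.7/10.7 = 1.09346
β = √(1 − 1/γ²) = 0.4045

β ≈ 0.4045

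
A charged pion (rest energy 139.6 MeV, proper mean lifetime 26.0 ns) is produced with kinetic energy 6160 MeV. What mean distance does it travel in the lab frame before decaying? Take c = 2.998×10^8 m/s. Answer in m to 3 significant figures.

γ = 1 + K/(m₀c²) = 1 + 6160/139.6 = 45.126
β = √(1 − 1/γ²) = 0.99975
Dilated lifetime: γτ₀ = 45.126 × 26.0 ns = 1173.3 ns
d = βc·γτ₀ = 0.99975 × (2.998×10^8 m/s) × 1.1733×10^-6 s = 352 m

d ≈ 352 m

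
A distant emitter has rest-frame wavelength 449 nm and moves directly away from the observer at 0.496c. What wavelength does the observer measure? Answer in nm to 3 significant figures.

λ_obs ≈ 774 nm

Relativistic Doppler: λ_obs = λ_src √((1+β)/(1−β))
= 449 × √(1.4960/0.50400) = 449 × 1.7229 = 774 nm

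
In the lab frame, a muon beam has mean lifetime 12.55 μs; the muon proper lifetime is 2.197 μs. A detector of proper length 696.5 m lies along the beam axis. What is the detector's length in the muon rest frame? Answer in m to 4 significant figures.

Time dilation ⇒ γ = Δt/τ₀ = 12.55/2.197 = 5.71234
Length contraction: L = L₀/γ = 696.5/5.71234 = 121.9 m

L ≈ 121.9 m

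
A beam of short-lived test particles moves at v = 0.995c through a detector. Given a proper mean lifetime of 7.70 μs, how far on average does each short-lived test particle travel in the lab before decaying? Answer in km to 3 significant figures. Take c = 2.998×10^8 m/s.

γ = 1/√(1 − 0.995²) = 10.013
Dilated lifetime: Δt = γτ₀ = 10.013 × 7.70 μs = 77.096 μs
d = vΔt = 0.995c × 77.096 μs = 2.9830×10^8 m/s × 7.7096×10^-5 s = 23.0 km

d ≈ 23.0 km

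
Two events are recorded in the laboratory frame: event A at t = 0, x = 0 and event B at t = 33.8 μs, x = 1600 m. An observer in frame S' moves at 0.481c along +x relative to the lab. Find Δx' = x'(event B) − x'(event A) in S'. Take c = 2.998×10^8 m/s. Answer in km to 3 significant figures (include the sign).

γ = 1/√(1 − 0.481²) = 1.1406
Δx' = γ(Δx − vΔt) = 1.1406 × (1600 m − 0.481×(2.998×10^8 m/s)×33.8×10^-6 s)
= 1.1406 × (-3274.1 m) = -3.73 km

Δx' ≈ -3.73 km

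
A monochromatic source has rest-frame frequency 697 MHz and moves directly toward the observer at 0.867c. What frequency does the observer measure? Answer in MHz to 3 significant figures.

f_obs ≈ 2610 MHz

Relativistic Doppler: f_obs = f_src √((1+β)/(1−β))
= 697 × √(1.8670/0.13300) = 697 × 3.7467 = 2610 MHz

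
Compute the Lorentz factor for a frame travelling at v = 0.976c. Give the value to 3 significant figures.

γ ≈ 4.59

γ = 1/√(1 − β²) = 1/√(1 − 0.976²) = 1/√(0.047424) = 4.59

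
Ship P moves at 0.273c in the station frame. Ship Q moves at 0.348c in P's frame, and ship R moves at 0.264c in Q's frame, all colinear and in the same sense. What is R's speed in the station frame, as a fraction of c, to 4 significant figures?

Compose boost 2: (0.348 + 0.273)/(1 + 0.348×0.273) = 0.6210/1.09500 = 0.567121
Compose boost 3: (0.264 + 0.567121)/(1 + 0.264×0.567121) = 0.831121/1.14972 = 0.7229

u ≈ 0.7229c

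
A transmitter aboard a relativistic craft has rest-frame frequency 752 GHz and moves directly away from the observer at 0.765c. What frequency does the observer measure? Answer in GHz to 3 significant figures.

Relativistic Doppler: f_obs = f_src √((1−β)/(1+β))
= 752 × √(0.23500/1.7650) = 752 × 0.36489 = 274 GHz

f_obs ≈ 274 GHz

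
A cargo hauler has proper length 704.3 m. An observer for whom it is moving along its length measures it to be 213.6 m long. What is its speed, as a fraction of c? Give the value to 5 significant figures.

β ≈ 0.95290

γ = L₀/L = 704.3/213.6 = 3.297285
β = √(1 − 1/γ²) = 0.95290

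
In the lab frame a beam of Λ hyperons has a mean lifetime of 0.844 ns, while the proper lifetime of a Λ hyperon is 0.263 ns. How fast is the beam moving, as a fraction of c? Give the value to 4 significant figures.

γ = Δt/τ₀ = 0.844/0.263 = 3.20913
β = √(1 − 1/γ²) = √(1 − 1/3.20913²) = 0.9502

β ≈ 0.9502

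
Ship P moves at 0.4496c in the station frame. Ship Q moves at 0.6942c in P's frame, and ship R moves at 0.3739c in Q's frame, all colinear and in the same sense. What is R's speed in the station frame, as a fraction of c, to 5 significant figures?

u ≈ 0.93943c

Compose boost 2: (0.6942 + 0.4496)/(1 + 0.6942×0.4496) = 1.1438/1.312112 = 0.8717242
Compose boost 3: (0.3739 + 0.8717242)/(1 + 0.3739×0.8717242) = 1.245624/1.325938 = 0.93943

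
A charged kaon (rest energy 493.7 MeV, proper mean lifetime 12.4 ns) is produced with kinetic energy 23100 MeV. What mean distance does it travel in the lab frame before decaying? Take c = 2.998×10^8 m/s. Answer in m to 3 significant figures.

γ = 1 + K/(m₀c²) = 1 + 23100/493.7 = 47.790
β = √(1 − 1/γ²) = 0.99978
Dilated lifetime: γτ₀ = 47.790 × 12.4 ns = 592.59 ns
d = βc·γτ₀ = 0.99978 × (2.998×10^8 m/s) × 5.9259×10^-7 s = 178 m

d ≈ 178 m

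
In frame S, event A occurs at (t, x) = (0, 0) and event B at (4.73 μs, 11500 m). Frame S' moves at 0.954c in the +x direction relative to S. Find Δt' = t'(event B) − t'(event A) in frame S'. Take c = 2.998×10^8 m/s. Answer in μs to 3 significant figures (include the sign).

γ = 1/√(1 − 0.954²) = 3.3355
Δt' = γ(Δt − vΔx/c²) = 3.3355 × (4.73 μs − 0.954×11500 m / (2.998×10^8 m/s))
= 3.3355 × (-31.864 μs) = -106 μs

Δt' ≈ -106 μs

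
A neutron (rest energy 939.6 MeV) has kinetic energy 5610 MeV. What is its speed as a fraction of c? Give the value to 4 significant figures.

β ≈ 0.9897

γ = 1 + K/(m₀c²) = 1 + 5610/939.6 = 6.97063
β = √(1 − 1/γ²) = 0.9897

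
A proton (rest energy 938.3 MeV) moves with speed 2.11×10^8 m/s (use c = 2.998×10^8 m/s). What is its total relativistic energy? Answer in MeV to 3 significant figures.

β = v/c = 2.11×10^8 / 2.998×10^8 = 0.70380
γ = 1/√(1 − 0.70380²) = 1.4077
E = γm₀c² = 1.4077 × 938.3 MeV = 1320 MeV

E ≈ 1320 MeV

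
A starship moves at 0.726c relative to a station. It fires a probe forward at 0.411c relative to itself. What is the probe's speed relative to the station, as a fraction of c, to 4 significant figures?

u ≈ 0.8757c

Relativistic velocity addition: u = (u' + v)/(1 + u'v/c²)
= (0.411 + 0.726)/(1 + 0.411×0.726) = 1.137/1.29839 = 0.8757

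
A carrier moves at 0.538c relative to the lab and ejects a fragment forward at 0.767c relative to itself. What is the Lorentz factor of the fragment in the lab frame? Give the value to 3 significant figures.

γ ≈ 2.61

u_lab = (0.767 + 0.538)/(1 + 0.767×0.538) = 1.305/1.41265 = 0.923798
γ = 1/√(1 − 0.923798²) = 2.61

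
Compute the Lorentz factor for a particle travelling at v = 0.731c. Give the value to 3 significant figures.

γ ≈ 1.47

γ = 1/√(1 − β²) = 1/√(1 − 0.731²) = 1/√(0.46564) = 1.47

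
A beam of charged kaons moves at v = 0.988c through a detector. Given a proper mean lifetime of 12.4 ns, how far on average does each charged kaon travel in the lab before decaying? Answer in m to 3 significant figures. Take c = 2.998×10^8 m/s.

γ = 1/√(1 − 0.988²) = 6.4744
Dilated lifetime: Δt = γτ₀ = 6.4744 × 12.4 ns = 80.283 ns
d = vΔt = 0.988c × 80.283 ns = 2.9620×10^8 m/s × 8.0283×10^-8 s = 23.8 m

d ≈ 23.8 m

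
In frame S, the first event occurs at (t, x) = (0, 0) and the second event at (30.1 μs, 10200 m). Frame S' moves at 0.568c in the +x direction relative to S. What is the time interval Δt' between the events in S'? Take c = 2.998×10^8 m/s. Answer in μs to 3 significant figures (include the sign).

Δt' ≈ 13.1 μs

γ = 1/√(1 − 0.568²) = 1.2150
Δt' = γ(Δt − vΔx/c²) = 1.2150 × (30.1 μs − 0.568×10200 m / (2.998×10^8 m/s))
= 1.2150 × (10.775 μs) = 13.1 μs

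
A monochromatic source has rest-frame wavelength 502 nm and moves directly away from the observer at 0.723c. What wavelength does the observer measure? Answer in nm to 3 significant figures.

λ_obs ≈ 1250 nm

Relativistic Doppler: λ_obs = λ_src √((1+β)/(1−β))
= 502 × √(1.7230/0.27700) = 502 × 2.4940 = 1250 nm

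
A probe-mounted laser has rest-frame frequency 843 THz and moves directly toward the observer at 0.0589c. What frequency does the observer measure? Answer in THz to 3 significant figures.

f_obs ≈ 894 THz

Relativistic Doppler: f_obs = f_src √((1+β)/(1−β))
= 843 × √(1.0589/0.94110) = 843 × 1.0607 = 894 THz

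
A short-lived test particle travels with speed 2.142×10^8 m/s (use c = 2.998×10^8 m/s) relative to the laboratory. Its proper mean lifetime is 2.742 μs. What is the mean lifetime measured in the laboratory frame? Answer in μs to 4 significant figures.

β = v/c = 2.142×10^8 / 2.998×10^8 = 0.714476
γ = 1/√(1 − 0.714476²) = 1.42927
Time dilation: Δt = γτ₀ = 1.42927 × 2.742 μs = 3.919 μs

Δt ≈ 3.919 μs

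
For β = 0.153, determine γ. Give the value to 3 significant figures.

γ ≈ 1.01

γ = 1/√(1 − β²) = 1/√(1 − 0.153²) = 1/√(0.97659) = 1.01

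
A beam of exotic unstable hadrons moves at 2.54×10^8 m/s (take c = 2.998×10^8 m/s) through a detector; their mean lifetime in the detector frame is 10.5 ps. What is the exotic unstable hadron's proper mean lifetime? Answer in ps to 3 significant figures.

τ₀ ≈ 5.58 ps

β = v/c = 2.54×10^8 / 2.998×10^8 = 0.84723
γ = 1/√(1 − 0.84723²) = 1.8824
Proper time: τ₀ = Δt/γ = 10.5/1.8824 = 5.58 ps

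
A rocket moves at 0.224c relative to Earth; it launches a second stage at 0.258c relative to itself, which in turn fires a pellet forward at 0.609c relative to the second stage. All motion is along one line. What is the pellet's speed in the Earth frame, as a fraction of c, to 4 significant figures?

u ≈ 0.8334c

Compose boost 2: (0.258 + 0.224)/(1 + 0.258×0.224) = 0.4820/1.05779 = 0.455666
Compose boost 3: (0.609 + 0.455666)/(1 + 0.609×0.455666) = 1.06467/1.27750 = 0.8334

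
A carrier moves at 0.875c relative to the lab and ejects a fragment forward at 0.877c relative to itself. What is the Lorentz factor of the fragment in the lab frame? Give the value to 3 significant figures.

u_lab = (0.877 + 0.875)/(1 + 0.877×0.875) = 1.752/1.76737 = 0.991301
γ = 1/√(1 − 0.991301²) = 7.60

γ ≈ 7.60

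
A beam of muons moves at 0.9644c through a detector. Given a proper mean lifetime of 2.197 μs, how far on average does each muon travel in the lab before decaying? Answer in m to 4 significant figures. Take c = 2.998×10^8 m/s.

γ = 1/√(1 − 0.9644²) = 3.78146
Dilated lifetime: Δt = γτ₀ = 3.78146 × 2.197 μs = 8.30788 μs
d = vΔt = 0.9644c × 8.30788 μs = 2.89127×10^8 m/s × 8.30788×10^-6 s = 2402 m

d ≈ 2402 m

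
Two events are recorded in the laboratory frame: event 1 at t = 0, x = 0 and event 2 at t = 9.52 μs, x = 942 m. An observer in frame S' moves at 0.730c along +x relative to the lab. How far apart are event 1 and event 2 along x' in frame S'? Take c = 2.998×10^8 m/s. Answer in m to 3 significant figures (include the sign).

γ = 1/√(1 − 0.730²) = 1.4632
Δx' = γ(Δx − vΔt) = 1.4632 × (942 m − 0.730×(2.998×10^8 m/s)×9.52×10^-6 s)
= 1.4632 × (-1141.5 m) = -1670 m

Δx' ≈ -1670 m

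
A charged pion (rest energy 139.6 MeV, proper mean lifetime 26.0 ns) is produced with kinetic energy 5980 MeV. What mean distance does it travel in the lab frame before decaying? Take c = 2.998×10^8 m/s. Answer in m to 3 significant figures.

γ = 1 + K/(m₀c²) = 1 + 5980/139.6 = 43.837
β = √(1 − 1/γ²) = 0.99974
Dilated lifetime: γτ₀ = 43.837 × 26.0 ns = 1139.8 ns
d = βc·γτ₀ = 0.99974 × (2.998×10^8 m/s) × 1.1398×10^-6 s = 342 m

d ≈ 342 m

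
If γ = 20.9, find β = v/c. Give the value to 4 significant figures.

β ≈ 0.9989

β = √(1 − 1/γ²) = √(1 − 1/20.9²) = √(0.997711) = 0.9989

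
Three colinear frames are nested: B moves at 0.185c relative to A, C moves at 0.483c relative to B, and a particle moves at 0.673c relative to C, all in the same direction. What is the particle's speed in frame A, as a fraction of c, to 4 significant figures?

Compose boost 2: (0.483 + 0.185)/(1 + 0.483×0.185) = 0.6680/1.08936 = 0.613207
Compose boost 3: (0.673 + 0.613207)/(1 + 0.673×0.613207) = 1.28621/1.41269 = 0.9105

u ≈ 0.9105c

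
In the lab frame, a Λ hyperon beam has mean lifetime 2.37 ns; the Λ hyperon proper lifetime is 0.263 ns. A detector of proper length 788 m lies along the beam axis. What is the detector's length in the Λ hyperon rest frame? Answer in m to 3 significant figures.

Time dilation ⇒ γ = Δt/τ₀ = 2.37/0.263 = 9.0114
Length contraction: L = L₀/γ = 788/9.0114 = 87.4 m

L ≈ 87.4 m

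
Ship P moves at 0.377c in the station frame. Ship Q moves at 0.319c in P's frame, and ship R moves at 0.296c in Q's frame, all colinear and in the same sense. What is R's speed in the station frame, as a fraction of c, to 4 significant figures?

Compose boost 2: (0.319 + 0.377)/(1 + 0.319×0.377) = 0.6960/1.12026 = 0.621283
Compose boost 3: (0.296 + 0.621283)/(1 + 0.296×0.621283) = 0.917283/1.18390 = 0.7748

u ≈ 0.7748c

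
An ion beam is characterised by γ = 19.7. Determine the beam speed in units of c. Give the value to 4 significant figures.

β = √(1 − 1/γ²) = √(1 − 1/19.7²) = √(0.997423) = 0.9987

β ≈ 0.9987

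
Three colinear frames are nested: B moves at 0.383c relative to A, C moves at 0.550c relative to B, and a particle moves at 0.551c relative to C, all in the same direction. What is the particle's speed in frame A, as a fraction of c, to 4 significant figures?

Compose boost 2: (0.550 + 0.383)/(1 + 0.550×0.383) = 0.9330/1.21065 = 0.770660
Compose boost 3: (0.551 + 0.770660)/(1 + 0.551×0.770660) = 1.32166/1.42463 = 0.9277

u ≈ 0.9277c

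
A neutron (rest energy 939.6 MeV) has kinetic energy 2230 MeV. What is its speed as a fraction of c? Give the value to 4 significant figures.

γ = 1 + K/(m₀c²) = 1 + 2230/939.6 = 3.37335
β = √(1 − 1/γ²) = 0.9551

β ≈ 0.9551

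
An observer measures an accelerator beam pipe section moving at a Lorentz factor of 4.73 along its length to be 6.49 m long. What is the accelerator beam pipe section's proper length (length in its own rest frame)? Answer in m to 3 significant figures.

L₀ ≈ 30.7 m

γ = 4.73 (given)
L₀ = γL = 4.73 × 6.49 = 30.7 m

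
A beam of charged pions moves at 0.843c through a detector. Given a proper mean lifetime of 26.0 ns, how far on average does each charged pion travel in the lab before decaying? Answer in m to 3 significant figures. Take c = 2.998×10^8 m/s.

γ = 1/√(1 − 0.843²) = 1.8590
Dilated lifetime: Δt = γτ₀ = 1.8590 × 26.0 ns = 48.335 ns
d = vΔt = 0.843c × 48.335 ns = 2.5273×10^8 m/s × 4.8335×10^-8 s = 12.2 m

d ≈ 12.2 m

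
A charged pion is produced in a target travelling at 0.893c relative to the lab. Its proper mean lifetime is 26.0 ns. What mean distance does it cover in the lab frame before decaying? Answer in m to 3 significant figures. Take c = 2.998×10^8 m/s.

d ≈ 15.5 m

γ = 1/√(1 − 0.893²) = 2.2219
Dilated lifetime: Δt = γτ₀ = 2.2219 × 26.0 ns = 57.771 ns
d = vΔt = 0.893c × 57.771 ns = 2.6772×10^8 m/s × 5.7771×10^-8 s = 15.5 m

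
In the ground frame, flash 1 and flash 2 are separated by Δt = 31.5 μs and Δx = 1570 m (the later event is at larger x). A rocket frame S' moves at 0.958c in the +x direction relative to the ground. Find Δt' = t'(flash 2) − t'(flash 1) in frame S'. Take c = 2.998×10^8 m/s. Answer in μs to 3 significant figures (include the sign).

Δt' ≈ 92.4 μs

γ = 1/√(1 − 0.958²) = 3.4871
Δt' = γ(Δt − vΔx/c²) = 3.4871 × (31.5 μs − 0.958×1570 m / (2.998×10^8 m/s))
= 3.4871 × (26.483 μs) = 92.4 μs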